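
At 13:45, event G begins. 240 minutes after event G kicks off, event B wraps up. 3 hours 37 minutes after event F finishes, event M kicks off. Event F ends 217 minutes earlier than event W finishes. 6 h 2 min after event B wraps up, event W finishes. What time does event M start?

Event B ends at 13:45 + 240 min = 17:45.
Event W ends at 17:45 + 362 min = 23:47.
Event F ends at 23:47 − 217 min = 20:10.
Event M starts at 20:10 + 217 min = 23:47.

23:47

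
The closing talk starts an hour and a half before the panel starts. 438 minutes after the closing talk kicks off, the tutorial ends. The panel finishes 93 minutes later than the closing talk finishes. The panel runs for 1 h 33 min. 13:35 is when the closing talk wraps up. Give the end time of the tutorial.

19:23

The panel ends at 13:35 + 93 min = 15:08.
The panel starts at 15:08 − 93 min = 13:35.
The closing talk starts at 13:35 − 90 min = 12:05.
The tutorial ends at 12:05 + 438 min = 19:23.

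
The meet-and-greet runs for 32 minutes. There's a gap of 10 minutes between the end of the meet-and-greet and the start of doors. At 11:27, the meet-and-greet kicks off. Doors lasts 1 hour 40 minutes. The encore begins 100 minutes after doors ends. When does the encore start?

The meet-and-greet ends at 11:27 + 32 min = 11:59.
Doors starts at 11:59 + 10 min = 12:09.
Doors ends at 12:09 + 100 min = 13:49.
The encore starts at 13:49 + 100 min = 15:29.

15:29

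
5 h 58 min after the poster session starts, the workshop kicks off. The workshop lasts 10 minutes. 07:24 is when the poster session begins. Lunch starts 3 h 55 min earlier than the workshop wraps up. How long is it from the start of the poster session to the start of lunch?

The workshop starts at 07:24 + 358 min = 13:22.
The workshop ends at 13:22 + 10 min = 13:32.
Lunch starts at 13:32 − 235 min = 09:37.
From 07:24 to 09:37 is 2 h 13 min.

2 h 13 min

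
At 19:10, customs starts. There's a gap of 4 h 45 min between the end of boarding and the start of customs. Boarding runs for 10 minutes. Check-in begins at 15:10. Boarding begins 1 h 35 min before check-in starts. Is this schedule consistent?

No

Boarding starts at 15:10 − 95 min = 13:35.
Boarding ends at 13:35 + 10 min = 13:45.
Customs starts at 13:45 + 285 min = 18:30.
But customs is also said to start at 19:10 — a 40-minute conflict.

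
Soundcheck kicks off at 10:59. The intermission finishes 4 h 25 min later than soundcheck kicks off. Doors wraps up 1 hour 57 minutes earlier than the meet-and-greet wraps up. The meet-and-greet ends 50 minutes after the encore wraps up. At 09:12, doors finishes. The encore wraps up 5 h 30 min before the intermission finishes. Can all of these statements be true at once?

No

The intermission ends at 10:59 + 265 min = 15:24.
The encore ends at 15:24 − 330 min = 09:54.
The meet-and-greet ends at 09:54 + 50 min = 10:44.
Doors ends at 10:44 − 117 min = 08:47.
But doors is also said to end at 09:12 — a 25-minute conflict.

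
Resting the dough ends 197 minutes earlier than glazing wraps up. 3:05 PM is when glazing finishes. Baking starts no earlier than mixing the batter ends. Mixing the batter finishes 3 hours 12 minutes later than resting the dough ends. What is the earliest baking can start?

3:00 PM

Resting the dough ends at 3:05 PM − 197 min = 11:48 AM.
Mixing the batter ends at 11:48 AM + 192 min = 3:00 PM.
Baking is bounded by mixing the batter, so the earliest it can start is 3:00 PM.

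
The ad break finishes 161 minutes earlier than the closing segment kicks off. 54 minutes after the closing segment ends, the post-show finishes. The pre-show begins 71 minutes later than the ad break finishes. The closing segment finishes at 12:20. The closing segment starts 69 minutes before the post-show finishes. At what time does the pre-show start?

10:35

The post-show ends at 12:20 + 54 min = 13:14.
The closing segment starts at 13:14 − 69 min = 12:05.
The ad break ends at 12:05 − 161 min = 09:24.
The pre-show starts at 09:24 + 71 min = 10:35.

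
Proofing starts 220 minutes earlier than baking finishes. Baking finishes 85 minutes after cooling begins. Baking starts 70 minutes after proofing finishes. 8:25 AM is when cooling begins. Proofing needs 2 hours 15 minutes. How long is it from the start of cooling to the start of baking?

1 hour 10 minutes

Baking ends at 8:25 AM + 85 min = 9:50 AM.
Proofing starts at 9:50 AM − 220 min = 6:10 AM.
Proofing ends at 6:10 AM + 135 min = 8:25 AM.
Baking starts at 8:25 AM + 70 min = 9:35 AM.
From 8:25 AM to 9:35 AM is 1 hour 10 minutes.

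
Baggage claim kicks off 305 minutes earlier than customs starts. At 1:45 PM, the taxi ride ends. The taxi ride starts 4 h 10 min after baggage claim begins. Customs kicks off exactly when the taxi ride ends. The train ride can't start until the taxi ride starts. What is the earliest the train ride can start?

Customs starts at 1:45 PM.
Baggage claim starts at 1:45 PM − 305 min = 8:40 AM.
The taxi ride starts at 8:40 AM + 250 min = 12:50 PM.
The train ride is bounded by the taxi ride, so the earliest it can start is 12:50 PM.

12:50 PM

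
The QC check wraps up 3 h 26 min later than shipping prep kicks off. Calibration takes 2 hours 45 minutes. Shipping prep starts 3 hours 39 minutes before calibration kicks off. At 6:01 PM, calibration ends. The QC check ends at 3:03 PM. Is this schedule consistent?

Yes

Calibration starts at 6:01 PM − 165 min = 3:16 PM.
Shipping prep starts at 3:16 PM − 219 min = 11:37 AM.
The QC check ends at 11:37 AM + 206 min = 3:03 PM.
That matches the stated 3:03 PM, so the schedule is consistent.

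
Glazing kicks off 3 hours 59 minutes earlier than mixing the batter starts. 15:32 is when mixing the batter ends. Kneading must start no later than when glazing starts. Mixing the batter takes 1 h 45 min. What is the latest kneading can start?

09:48

Mixing the batter starts at 15:32 − 105 min = 13:47.
Glazing starts at 13:47 − 239 min = 09:48.
Kneading is bounded by glazing, so the latest it can start is 09:48.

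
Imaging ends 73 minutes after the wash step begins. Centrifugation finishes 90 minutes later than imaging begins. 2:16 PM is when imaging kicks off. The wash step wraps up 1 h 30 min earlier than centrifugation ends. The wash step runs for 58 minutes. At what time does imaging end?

2:31 PM

Centrifugation ends at 2:16 PM + 90 min = 3:46 PM.
The wash step ends at 3:46 PM − 90 min = 2:16 PM.
The wash step starts at 2:16 PM − 58 min = 1:18 PM.
Imaging ends at 1:18 PM + 73 min = 2:31 PM.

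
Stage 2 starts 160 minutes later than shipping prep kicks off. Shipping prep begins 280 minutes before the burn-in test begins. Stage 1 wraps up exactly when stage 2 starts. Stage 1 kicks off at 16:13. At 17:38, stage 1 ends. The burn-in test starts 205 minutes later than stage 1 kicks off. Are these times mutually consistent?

Yes

The burn-in test starts at 16:13 + 205 min = 19:38.
Shipping prep starts at 19:38 − 280 min = 14:58.
Stage 2 starts at 14:58 + 160 min = 17:38.
So stage 1 ends at 17:38.
That matches the stated 17:38, so the schedule is consistent.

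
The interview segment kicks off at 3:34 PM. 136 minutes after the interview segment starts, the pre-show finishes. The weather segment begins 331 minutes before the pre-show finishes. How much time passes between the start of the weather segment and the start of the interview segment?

The pre-show ends at 3:34 PM + 136 min = 5:50 PM.
The weather segment starts at 5:50 PM − 331 min = 12:19 PM.
From 12:19 PM to 3:34 PM is 3 hours 15 minutes.

3 hours 15 minutes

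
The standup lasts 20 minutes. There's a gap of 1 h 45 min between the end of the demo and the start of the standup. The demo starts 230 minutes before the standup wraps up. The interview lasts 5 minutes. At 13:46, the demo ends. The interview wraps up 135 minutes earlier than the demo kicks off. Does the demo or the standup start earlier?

The standup starts at 13:46 + 105 min = 15:31.
The standup ends at 15:31 + 20 min = 15:51.
The demo starts at 15:51 − 230 min = 12:01.
The demo starts at 12:01 and the standup starts at 15:31, so the demo is first.

the demo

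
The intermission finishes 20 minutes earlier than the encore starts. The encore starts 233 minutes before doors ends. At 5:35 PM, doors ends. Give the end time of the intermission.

The encore starts at 5:35 PM − 233 min = 1:42 PM.
The intermission ends at 1:42 PM − 20 min = 1:22 PM.

1:22 PM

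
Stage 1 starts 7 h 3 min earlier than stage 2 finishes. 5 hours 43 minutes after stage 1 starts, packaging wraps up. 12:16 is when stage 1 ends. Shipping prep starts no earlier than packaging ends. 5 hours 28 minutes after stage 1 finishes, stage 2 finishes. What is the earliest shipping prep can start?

16:24

Stage 2 ends at 12:16 + 328 min = 17:44.
Stage 1 starts at 17:44 − 423 min = 10:41.
Packaging ends at 10:41 + 343 min = 16:24.
Shipping prep is bounded by packaging, so the earliest it can start is 16:24.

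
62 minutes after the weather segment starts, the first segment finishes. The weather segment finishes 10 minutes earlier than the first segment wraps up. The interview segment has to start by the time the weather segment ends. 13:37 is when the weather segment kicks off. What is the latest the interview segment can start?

The first segment ends at 13:37 + 62 min = 14:39.
The weather segment ends at 14:39 − 10 min = 14:29.
The interview segment is bounded by the weather segment, so the latest it can start is 14:29.

14:29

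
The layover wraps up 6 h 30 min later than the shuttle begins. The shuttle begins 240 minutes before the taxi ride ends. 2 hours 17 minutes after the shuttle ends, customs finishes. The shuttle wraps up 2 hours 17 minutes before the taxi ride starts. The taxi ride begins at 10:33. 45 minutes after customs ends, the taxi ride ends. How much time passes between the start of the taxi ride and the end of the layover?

The shuttle ends at 10:33 − 137 min = 08:16.
Customs ends at 08:16 + 137 min = 10:33.
The taxi ride ends at 10:33 + 45 min = 11:18.
The shuttle starts at 11:18 − 240 min = 07:18.
The layover ends at 07:18 + 390 min = 13:48.
From 10:33 to 13:48 is 195 minutes.

195 minutes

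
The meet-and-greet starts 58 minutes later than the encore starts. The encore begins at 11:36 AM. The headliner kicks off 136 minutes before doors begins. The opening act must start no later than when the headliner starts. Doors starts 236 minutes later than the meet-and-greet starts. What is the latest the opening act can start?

2:14 PM

The meet-and-greet starts at 11:36 AM + 58 min = 12:34 PM.
Doors starts at 12:34 PM + 236 min = 4:30 PM.
The headliner starts at 4:30 PM − 136 min = 2:14 PM.
The opening act is bounded by the headliner, so the latest it can start is 2:14 PM.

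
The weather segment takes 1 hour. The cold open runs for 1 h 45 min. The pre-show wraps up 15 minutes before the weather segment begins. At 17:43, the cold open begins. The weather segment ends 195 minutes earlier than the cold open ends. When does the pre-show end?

The cold open ends at 17:43 + 105 min = 19:28.
The weather segment ends at 19:28 − 195 min = 16:13.
The weather segment starts at 16:13 − 60 min = 15:13.
The pre-show ends at 15:13 − 15 min = 14:58.

14:58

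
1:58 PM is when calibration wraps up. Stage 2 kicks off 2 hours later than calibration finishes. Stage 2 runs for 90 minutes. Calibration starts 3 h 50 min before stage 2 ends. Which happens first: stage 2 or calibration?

calibration

Stage 2 starts at 1:58 PM + 120 min = 3:58 PM.
Stage 2 ends at 3:58 PM + 90 min = 5:28 PM.
Calibration starts at 5:28 PM − 230 min = 1:38 PM.
Stage 2 starts at 3:58 PM and calibration starts at 1:38 PM, so calibration is first.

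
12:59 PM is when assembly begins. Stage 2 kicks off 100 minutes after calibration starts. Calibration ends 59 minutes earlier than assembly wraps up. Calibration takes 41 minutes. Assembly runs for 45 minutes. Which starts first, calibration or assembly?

Assembly ends at 12:59 PM + 45 min = 1:44 PM.
Calibration ends at 1:44 PM − 59 min = 12:45 PM.
Calibration starts at 12:45 PM − 41 min = 12:04 PM.
Calibration starts at 12:04 PM and assembly starts at 12:59 PM, so calibration is first.

calibration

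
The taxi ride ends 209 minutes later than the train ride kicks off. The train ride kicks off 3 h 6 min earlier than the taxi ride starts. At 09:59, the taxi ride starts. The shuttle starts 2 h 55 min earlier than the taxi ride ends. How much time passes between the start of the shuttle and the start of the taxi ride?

The train ride starts at 09:59 − 186 min = 06:53.
The taxi ride ends at 06:53 + 209 min = 10:22.
The shuttle starts at 10:22 − 175 min = 07:27.
From 07:27 to 09:59 is 2 hours 32 minutes.

2 hours 32 minutes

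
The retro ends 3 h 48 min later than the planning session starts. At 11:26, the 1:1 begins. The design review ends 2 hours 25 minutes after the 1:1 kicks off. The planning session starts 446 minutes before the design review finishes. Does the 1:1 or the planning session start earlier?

The design review ends at 11:26 + 145 min = 13:51.
The planning session starts at 13:51 − 446 min = 06:25.
The 1:1 starts at 11:26 and the planning session starts at 06:25, so the planning session is first.

the planning session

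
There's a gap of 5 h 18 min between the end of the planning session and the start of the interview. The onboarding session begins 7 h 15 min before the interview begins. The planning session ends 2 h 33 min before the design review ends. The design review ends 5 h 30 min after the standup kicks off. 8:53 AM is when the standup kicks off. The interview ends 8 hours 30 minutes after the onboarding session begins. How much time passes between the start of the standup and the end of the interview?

The design review ends at 8:53 AM + 330 min = 2:23 PM.
The planning session ends at 2:23 PM − 153 min = 11:50 AM.
The interview starts at 11:50 AM + 318 min = 5:08 PM.
The onboarding session starts at 5:08 PM − 435 min = 9:53 AM.
The interview ends at 9:53 AM + 510 min = 6:23 PM.
From 8:53 AM to 6:23 PM is 570 minutes.

570 minutes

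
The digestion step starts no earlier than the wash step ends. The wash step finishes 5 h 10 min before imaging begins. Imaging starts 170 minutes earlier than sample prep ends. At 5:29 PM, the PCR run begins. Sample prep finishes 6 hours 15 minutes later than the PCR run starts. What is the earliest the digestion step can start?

3:44 PM

Sample prep ends at 5:29 PM + 375 min = 11:44 PM.
Imaging starts at 11:44 PM − 170 min = 8:54 PM.
The wash step ends at 8:54 PM − 310 min = 3:44 PM.
The digestion step is bounded by the wash step, so the earliest it can start is 3:44 PM.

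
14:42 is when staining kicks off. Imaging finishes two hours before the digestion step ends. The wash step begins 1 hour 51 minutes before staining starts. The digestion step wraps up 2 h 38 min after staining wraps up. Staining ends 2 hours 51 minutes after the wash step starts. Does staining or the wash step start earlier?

the wash step

The wash step starts at 14:42 − 111 min = 12:51.
Staining starts at 14:42 and the wash step starts at 12:51, so the wash step is first.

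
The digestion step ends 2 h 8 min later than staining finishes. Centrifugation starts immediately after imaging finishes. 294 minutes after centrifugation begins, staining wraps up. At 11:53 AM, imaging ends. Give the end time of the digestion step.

6:55 PM

Centrifugation starts at 11:53 AM.
Staining ends at 11:53 AM + 294 min = 4:47 PM.
The digestion step ends at 4:47 PM + 128 min = 6:55 PM.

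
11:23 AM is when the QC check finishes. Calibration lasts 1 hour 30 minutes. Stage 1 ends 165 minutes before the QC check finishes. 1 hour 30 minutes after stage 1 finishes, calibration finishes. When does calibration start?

Stage 1 ends at 11:23 AM − 165 min = 8:38 AM.
Calibration ends at 8:38 AM + 90 min = 10:08 AM.
Calibration starts at 10:08 AM − 90 min = 8:38 AM.

8:38 AM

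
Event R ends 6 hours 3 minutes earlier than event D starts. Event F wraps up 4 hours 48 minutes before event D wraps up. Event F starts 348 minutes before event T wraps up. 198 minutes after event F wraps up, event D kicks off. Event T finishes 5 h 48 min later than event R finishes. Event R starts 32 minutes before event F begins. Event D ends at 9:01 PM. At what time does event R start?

Event F ends at 9:01 PM − 288 min = 4:13 PM.
Event D starts at 4:13 PM + 198 min = 7:31 PM.
Event R ends at 7:31 PM − 363 min = 1:28 PM.
Event T ends at 1:28 PM + 348 min = 7:16 PM.
Event F starts at 7:16 PM − 348 min = 1:28 PM.
Event R starts at 1:28 PM − 32 min = 12:56 PM.

12:56 PM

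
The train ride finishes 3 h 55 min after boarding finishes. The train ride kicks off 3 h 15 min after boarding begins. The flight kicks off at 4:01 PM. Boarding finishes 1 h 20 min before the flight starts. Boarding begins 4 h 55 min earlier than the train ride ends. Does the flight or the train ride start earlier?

Boarding ends at 4:01 PM − 80 min = 2:41 PM.
The train ride ends at 2:41 PM + 235 min = 6:36 PM.
Boarding starts at 6:36 PM − 295 min = 1:41 PM.
The train ride starts at 1:41 PM + 195 min = 4:56 PM.
The flight starts at 4:01 PM and the train ride starts at 4:56 PM, so the flight is first.

the flight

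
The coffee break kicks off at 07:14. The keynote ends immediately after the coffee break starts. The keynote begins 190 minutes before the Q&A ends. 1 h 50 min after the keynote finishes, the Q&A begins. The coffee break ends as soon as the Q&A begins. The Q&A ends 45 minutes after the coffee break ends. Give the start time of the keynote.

06:39

The keynote ends at 07:14.
The Q&A starts at 07:14 + 110 min = 09:04.
So the coffee break ends at 09:04.
The Q&A ends at 09:04 + 45 min = 09:49.
The keynote starts at 09:49 − 190 min = 06:39.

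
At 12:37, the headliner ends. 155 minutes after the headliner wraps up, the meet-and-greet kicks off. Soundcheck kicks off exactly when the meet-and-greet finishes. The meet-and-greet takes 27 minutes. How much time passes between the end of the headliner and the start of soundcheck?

The meet-and-greet starts at 12:37 + 155 min = 15:12.
The meet-and-greet ends at 15:12 + 27 min = 15:39.
So soundcheck starts at 15:39.
From 12:37 to 15:39 is 3 h 2 min.

3 h 2 min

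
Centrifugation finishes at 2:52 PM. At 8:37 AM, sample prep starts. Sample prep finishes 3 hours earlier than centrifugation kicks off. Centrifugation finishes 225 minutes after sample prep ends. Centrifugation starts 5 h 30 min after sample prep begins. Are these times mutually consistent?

Yes

Centrifugation starts at 8:37 AM + 330 min = 2:07 PM.
Sample prep ends at 2:07 PM − 180 min = 11:07 AM.
Centrifugation ends at 11:07 AM + 225 min = 2:52 PM.
That matches the stated 2:52 PM, so the schedule is consistent.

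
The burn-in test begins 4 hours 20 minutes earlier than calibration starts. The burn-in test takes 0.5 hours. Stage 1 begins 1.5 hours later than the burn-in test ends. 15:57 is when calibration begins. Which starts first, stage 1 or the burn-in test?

the burn-in test

The burn-in test starts at 15:57 − 260 min = 11:37.
The burn-in test ends at 11:37 + 30 min = 12:07.
Stage 1 starts at 12:07 + 90 min = 13:37.
Stage 1 starts at 13:37 and the burn-in test starts at 11:37, so the burn-in test is first.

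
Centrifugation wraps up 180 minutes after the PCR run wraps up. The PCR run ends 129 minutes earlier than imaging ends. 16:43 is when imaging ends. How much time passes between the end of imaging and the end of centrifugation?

51 minutes

The PCR run ends at 16:43 − 129 min = 14:34.
Centrifugation ends at 14:34 + 180 min = 17:34.
From 16:43 to 17:34 is 51 minutes.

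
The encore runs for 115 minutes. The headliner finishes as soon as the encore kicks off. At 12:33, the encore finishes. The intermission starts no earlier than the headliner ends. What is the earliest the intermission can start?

The encore starts at 12:33 − 115 min = 10:38.
So the headliner ends at 10:38.
The intermission is bounded by the headliner, so the earliest it can start is 10:38.

10:38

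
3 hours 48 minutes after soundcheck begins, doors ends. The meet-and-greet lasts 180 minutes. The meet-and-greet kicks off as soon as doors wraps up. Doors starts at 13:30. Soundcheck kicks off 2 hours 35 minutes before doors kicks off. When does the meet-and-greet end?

17:43

Soundcheck starts at 13:30 − 155 min = 10:55.
Doors ends at 10:55 + 228 min = 14:43.
So the meet-and-greet starts at 14:43.
The meet-and-greet ends at 14:43 + 180 min = 17:43.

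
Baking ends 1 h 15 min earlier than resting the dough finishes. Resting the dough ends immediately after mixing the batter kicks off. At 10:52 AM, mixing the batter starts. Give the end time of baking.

9:37 AM

Resting the dough ends at 10:52 AM.
Baking ends at 10:52 AM − 75 min = 9:37 AM.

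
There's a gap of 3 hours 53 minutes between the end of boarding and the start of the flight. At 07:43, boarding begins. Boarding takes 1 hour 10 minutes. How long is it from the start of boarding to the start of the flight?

Boarding ends at 07:43 + 70 min = 08:53.
The flight starts at 08:53 + 233 min = 12:46.
From 07:43 to 12:46 is 303 minutes.

303 minutes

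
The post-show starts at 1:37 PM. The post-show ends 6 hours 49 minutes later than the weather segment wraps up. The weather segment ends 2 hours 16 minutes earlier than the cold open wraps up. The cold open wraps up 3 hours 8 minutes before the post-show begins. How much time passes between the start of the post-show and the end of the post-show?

The cold open ends at 1:37 PM − 188 min = 10:29 AM.
The weather segment ends at 10:29 AM − 136 min = 8:13 AM.
The post-show ends at 8:13 AM + 409 min = 3:02 PM.
From 1:37 PM to 3:02 PM is 1 h 25 min.

1 h 25 min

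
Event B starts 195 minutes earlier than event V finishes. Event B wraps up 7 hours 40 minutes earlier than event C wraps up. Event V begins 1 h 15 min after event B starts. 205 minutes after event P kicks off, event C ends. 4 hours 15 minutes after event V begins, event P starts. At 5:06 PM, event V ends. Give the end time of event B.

3:06 PM

Event B starts at 5:06 PM − 195 min = 1:51 PM.
Event V starts at 1:51 PM + 75 min = 3:06 PM.
Event P starts at 3:06 PM + 255 min = 7:21 PM.
Event C ends at 7:21 PM + 205 min = 10:46 PM.
Event B ends at 10:46 PM − 460 min = 3:06 PM.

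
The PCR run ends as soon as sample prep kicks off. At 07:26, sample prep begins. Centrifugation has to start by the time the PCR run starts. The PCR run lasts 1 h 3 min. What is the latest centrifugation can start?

The PCR run ends at 07:26.
The PCR run starts at 07:26 − 63 min = 06:23.
Centrifugation is bounded by the PCR run, so the latest it can start is 06:23.

06:23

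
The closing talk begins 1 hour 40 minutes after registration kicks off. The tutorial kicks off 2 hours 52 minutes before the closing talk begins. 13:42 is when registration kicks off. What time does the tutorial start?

The closing talk starts at 13:42 + 100 min = 15:22.
The tutorial starts at 15:22 − 172 min = 12:30.

12:30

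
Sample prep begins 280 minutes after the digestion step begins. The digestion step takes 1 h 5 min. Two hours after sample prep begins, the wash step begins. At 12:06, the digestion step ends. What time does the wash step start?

17:41

The digestion step starts at 12:06 − 65 min = 11:01.
Sample prep starts at 11:01 + 280 min = 15:41.
The wash step starts at 15:41 + 120 min = 17:41.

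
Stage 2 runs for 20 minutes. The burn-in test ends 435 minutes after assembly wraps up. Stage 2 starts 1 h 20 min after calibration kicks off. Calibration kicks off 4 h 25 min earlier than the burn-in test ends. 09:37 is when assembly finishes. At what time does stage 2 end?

14:07

The burn-in test ends at 09:37 + 435 min = 16:52.
Calibration starts at 16:52 − 265 min = 12:27.
Stage 2 starts at 12:27 + 80 min = 13:47.
Stage 2 ends at 13:47 + 20 min = 14:07.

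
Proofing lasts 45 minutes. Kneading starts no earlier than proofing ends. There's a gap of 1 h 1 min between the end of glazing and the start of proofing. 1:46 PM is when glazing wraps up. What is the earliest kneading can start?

Proofing starts at 1:46 PM + 61 min = 2:47 PM.
Proofing ends at 2:47 PM + 45 min = 3:32 PM.
Kneading is bounded by proofing, so the earliest it can start is 3:32 PM.

3:32 PM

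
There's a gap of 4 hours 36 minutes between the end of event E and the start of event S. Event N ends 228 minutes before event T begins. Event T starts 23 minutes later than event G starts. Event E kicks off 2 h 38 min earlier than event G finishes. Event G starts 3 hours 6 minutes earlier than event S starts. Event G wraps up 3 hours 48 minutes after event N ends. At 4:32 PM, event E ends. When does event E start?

3:47 PM

Event S starts at 4:32 PM + 276 min = 9:08 PM.
Event G starts at 9:08 PM − 186 min = 6:02 PM.
Event T starts at 6:02 PM + 23 min = 6:25 PM.
Event N ends at 6:25 PM − 228 min = 2:37 PM.
Event G ends at 2:37 PM + 228 min = 6:25 PM.
Event E starts at 6:25 PM − 158 min = 3:47 PM.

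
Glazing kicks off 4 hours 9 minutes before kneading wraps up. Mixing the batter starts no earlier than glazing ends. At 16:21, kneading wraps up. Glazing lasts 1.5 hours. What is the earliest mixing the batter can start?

Glazing starts at 16:21 − 249 min = 12:12.
Glazing ends at 12:12 + 90 min = 13:42.
Mixing the batter is bounded by glazing, so the earliest it can start is 13:42.

13:42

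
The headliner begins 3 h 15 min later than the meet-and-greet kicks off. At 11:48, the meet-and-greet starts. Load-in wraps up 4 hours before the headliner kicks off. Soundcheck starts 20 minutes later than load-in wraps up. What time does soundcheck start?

11:23

The headliner starts at 11:48 + 195 min = 15:03.
Load-in ends at 15:03 − 240 min = 11:03.
Soundcheck starts at 11:03 + 20 min = 11:23.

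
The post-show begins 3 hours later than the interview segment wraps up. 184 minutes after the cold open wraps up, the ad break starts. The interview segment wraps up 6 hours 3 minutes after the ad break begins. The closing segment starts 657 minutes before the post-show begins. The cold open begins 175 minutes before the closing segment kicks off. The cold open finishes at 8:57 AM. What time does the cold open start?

The ad break starts at 8:57 AM + 184 min = 12:01 PM.
The interview segment ends at 12:01 PM + 363 min = 6:04 PM.
The post-show starts at 6:04 PM + 180 min = 9:04 PM.
The closing segment starts at 9:04 PM − 657 min = 10:07 AM.
The cold open starts at 10:07 AM − 175 min = 7:12 AM.

7:12 AM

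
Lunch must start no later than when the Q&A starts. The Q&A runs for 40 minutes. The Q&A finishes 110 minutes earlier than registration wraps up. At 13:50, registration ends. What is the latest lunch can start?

The Q&A ends at 13:50 − 110 min = 12:00.
The Q&A starts at 12:00 − 40 min = 11:20.
Lunch is bounded by the Q&A, so the latest it can start is 11:20.

11:20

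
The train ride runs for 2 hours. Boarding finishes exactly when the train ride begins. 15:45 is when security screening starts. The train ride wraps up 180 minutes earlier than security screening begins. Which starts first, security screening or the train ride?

the train ride

The train ride ends at 15:45 − 180 min = 12:45.
The train ride starts at 12:45 − 120 min = 10:45.
Security screening starts at 15:45 and the train ride starts at 10:45, so the train ride is first.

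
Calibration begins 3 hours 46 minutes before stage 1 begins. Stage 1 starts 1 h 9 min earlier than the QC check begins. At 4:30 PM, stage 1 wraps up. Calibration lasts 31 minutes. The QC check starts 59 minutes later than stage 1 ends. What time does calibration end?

The QC check starts at 4:30 PM + 59 min = 5:29 PM.
Stage 1 starts at 5:29 PM − 69 min = 4:20 PM.
Calibration starts at 4:20 PM − 226 min = 12:34 PM.
Calibration ends at 12:34 PM + 31 min = 1:05 PM.

1:05 PM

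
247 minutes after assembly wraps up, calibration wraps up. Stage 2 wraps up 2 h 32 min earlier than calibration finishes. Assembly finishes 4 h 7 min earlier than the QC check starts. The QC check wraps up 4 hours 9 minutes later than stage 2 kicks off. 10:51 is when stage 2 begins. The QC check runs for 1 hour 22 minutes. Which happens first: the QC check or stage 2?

stage 2

The QC check ends at 10:51 + 249 min = 15:00.
The QC check starts at 15:00 − 82 min = 13:38.
The QC check starts at 13:38 and stage 2 starts at 10:51, so stage 2 is first.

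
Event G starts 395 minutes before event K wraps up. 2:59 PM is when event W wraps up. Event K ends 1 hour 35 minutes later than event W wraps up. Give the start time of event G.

Event K ends at 2:59 PM + 95 min = 4:34 PM.
Event G starts at 4:34 PM − 395 min = 9:59 AM.

9:59 AM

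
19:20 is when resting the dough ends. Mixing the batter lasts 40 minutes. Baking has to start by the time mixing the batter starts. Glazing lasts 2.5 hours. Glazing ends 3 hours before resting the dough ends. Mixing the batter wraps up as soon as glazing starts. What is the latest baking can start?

13:10

Glazing ends at 19:20 − 180 min = 16:20.
Glazing starts at 16:20 − 150 min = 13:50.
So mixing the batter ends at 13:50.
Mixing the batter starts at 13:50 − 40 min = 13:10.
Baking is bounded by mixing the batter, so the latest it can start is 13:10.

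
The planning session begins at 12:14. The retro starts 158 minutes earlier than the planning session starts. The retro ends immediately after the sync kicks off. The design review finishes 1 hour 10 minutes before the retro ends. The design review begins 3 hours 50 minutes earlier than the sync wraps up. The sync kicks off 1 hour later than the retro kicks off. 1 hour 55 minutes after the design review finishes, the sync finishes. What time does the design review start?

The retro starts at 12:14 − 158 min = 09:36.
The sync starts at 09:36 + 60 min = 10:36.
So the retro ends at 10:36.
The design review ends at 10:36 − 70 min = 09:26.
The sync ends at 09:26 + 115 min = 11:21.
The design review starts at 11:21 − 230 min = 07:31.

07:31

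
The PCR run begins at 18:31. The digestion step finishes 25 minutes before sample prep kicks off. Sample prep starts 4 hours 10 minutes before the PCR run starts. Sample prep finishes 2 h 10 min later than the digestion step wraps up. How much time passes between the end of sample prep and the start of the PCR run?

Sample prep starts at 18:31 − 250 min = 14:21.
The digestion step ends at 14:21 − 25 min = 13:56.
Sample prep ends at 13:56 + 130 min = 16:06.
From 16:06 to 18:31 is 145 minutes.

145 minutes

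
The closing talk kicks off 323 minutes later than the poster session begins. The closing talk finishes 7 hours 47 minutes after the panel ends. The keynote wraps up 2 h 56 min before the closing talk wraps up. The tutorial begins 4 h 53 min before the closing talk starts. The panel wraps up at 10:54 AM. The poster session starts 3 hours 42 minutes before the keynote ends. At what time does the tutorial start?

12:33 PM

The closing talk ends at 10:54 AM + 467 min = 6:41 PM.
The keynote ends at 6:41 PM − 176 min = 3:45 PM.
The poster session starts at 3:45 PM − 222 min = 12:03 PM.
The closing talk starts at 12:03 PM + 323 min = 5:26 PM.
The tutorial starts at 5:26 PM − 293 min = 12:33 PM.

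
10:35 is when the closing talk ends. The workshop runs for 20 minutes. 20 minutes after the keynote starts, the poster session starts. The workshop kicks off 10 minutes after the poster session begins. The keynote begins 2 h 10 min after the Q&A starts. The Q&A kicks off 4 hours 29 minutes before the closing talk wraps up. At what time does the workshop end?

The Q&A starts at 10:35 − 269 min = 06:06.
The keynote starts at 06:06 + 130 min = 08:16.
The poster session starts at 08:16 + 20 min = 08:36.
The workshop starts at 08:36 + 10 min = 08:46.
The workshop ends at 08:46 + 20 min = 09:06.

09:06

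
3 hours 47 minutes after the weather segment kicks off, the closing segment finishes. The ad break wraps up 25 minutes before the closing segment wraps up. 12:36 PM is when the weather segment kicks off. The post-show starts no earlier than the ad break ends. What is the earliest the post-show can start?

The closing segment ends at 12:36 PM + 227 min = 4:23 PM.
The ad break ends at 4:23 PM − 25 min = 3:58 PM.
The post-show is bounded by the ad break, so the earliest it can start is 3:58 PM.

3:58 PM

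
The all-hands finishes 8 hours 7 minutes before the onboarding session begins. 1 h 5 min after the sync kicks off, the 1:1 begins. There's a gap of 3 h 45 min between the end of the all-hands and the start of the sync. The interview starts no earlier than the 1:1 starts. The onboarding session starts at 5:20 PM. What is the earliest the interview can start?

2:03 PM

The all-hands ends at 5:20 PM − 487 min = 9:13 AM.
The sync starts at 9:13 AM + 225 min = 12:58 PM.
The 1:1 starts at 12:58 PM + 65 min = 2:03 PM.
The interview is bounded by the 1:1, so the earliest it can start is 2:03 PM.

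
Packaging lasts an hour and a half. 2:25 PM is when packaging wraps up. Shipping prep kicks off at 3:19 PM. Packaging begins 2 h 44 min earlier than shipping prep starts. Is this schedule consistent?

Packaging starts at 3:19 PM − 164 min = 12:35 PM.
Packaging ends at 12:35 PM + 90 min = 2:05 PM.
But packaging is also said to end at 2:25 PM — a 20-minute conflict.

No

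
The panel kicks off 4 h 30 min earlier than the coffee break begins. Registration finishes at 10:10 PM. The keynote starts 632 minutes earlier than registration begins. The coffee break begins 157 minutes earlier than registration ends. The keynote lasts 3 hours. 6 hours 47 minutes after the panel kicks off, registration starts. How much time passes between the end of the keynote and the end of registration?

7 hours 52 minutes

The coffee break starts at 10:10 PM − 157 min = 7:33 PM.
The panel starts at 7:33 PM − 270 min = 3:03 PM.
Registration starts at 3:03 PM + 407 min = 9:50 PM.
The keynote starts at 9:50 PM − 632 min = 11:18 AM.
The keynote ends at 11:18 AM + 180 min = 2:18 PM.
From 2:18 PM to 10:10 PM is 7 hours 52 minutes.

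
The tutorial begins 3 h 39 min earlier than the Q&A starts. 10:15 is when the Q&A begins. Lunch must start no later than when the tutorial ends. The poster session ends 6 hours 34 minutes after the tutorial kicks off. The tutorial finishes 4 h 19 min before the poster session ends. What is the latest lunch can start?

08:51

The tutorial starts at 10:15 − 219 min = 06:36.
The poster session ends at 06:36 + 394 min = 13:10.
The tutorial ends at 13:10 − 259 min = 08:51.
Lunch is bounded by the tutorial, so the latest it can start is 08:51.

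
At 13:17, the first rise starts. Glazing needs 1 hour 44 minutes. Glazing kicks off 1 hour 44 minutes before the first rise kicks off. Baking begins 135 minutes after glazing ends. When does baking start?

15:32

Glazing starts at 13:17 − 104 min = 11:33.
Glazing ends at 11:33 + 104 min = 13:17.
Baking starts at 13:17 + 135 min = 15:32.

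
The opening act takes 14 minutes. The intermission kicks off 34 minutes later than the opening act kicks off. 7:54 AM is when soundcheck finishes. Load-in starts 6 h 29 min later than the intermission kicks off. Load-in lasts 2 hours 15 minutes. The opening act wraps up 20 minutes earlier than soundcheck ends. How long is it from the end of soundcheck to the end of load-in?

The opening act ends at 7:54 AM − 20 min = 7:34 AM.
The opening act starts at 7:34 AM − 14 min = 7:20 AM.
The intermission starts at 7:20 AM + 34 min = 7:54 AM.
Load-in starts at 7:54 AM + 389 min = 2:23 PM.
Load-in ends at 2:23 PM + 135 min = 4:38 PM.
From 7:54 AM to 4:38 PM is 8 h 44 min.

8 h 44 min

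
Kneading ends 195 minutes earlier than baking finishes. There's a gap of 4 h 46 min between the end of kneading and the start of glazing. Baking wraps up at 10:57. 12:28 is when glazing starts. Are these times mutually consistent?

Yes

Kneading ends at 10:57 − 195 min = 07:42.
Glazing starts at 07:42 + 286 min = 12:28.
That matches the stated 12:28, so the schedule is consistent.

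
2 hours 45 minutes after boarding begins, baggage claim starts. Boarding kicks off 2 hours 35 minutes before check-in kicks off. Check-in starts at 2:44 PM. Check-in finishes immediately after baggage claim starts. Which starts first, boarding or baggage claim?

boarding

Boarding starts at 2:44 PM − 155 min = 12:09 PM.
Baggage claim starts at 12:09 PM + 165 min = 2:54 PM.
Boarding starts at 12:09 PM and baggage claim starts at 2:54 PM, so boarding is first.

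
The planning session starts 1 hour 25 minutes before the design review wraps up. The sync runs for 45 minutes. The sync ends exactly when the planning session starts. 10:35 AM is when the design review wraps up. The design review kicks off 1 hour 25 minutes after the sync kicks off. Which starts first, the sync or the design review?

The planning session starts at 10:35 AM − 85 min = 9:10 AM.
So the sync ends at 9:10 AM.
The sync starts at 9:10 AM − 45 min = 8:25 AM.
The design review starts at 8:25 AM + 85 min = 9:50 AM.
The sync starts at 8:25 AM and the design review starts at 9:50 AM, so the sync is first.

the sync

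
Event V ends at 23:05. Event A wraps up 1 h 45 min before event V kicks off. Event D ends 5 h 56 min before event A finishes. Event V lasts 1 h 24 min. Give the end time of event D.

Event V starts at 23:05 − 84 min = 21:41.
Event A ends at 21:41 − 105 min = 19:56.
Event D ends at 19:56 − 356 min = 14:00.

14:00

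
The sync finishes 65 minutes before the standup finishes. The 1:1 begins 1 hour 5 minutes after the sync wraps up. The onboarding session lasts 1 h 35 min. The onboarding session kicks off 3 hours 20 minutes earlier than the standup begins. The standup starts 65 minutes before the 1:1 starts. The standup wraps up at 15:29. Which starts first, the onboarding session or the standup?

the onboarding session

The sync ends at 15:29 − 65 min = 14:24.
The 1:1 starts at 14:24 + 65 min = 15:29.
The standup starts at 15:29 − 65 min = 14:24.
The onboarding session starts at 14:24 − 200 min = 11:04.
The onboarding session starts at 11:04 and the standup starts at 14:24, so the onboarding session is first.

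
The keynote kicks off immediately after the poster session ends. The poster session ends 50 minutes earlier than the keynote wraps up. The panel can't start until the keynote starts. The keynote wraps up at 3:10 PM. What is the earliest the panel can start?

2:20 PM

The poster session ends at 3:10 PM − 50 min = 2:20 PM.
So the keynote starts at 2:20 PM.
The panel is bounded by the keynote, so the earliest it can start is 2:20 PM.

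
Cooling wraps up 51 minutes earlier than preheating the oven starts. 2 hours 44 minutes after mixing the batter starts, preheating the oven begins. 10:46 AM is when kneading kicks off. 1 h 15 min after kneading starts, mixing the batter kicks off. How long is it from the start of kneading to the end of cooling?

Mixing the batter starts at 10:46 AM + 75 min = 12:01 PM.
Preheating the oven starts at 12:01 PM + 164 min = 2:45 PM.
Cooling ends at 2:45 PM − 51 min = 1:54 PM.
From 10:46 AM to 1:54 PM is 3 hours 8 minutes.

3 hours 8 minutes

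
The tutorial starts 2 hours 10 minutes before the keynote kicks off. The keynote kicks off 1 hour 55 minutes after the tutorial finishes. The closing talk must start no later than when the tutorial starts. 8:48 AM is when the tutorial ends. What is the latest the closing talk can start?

The keynote starts at 8:48 AM + 115 min = 10:43 AM.
The tutorial starts at 10:43 AM − 130 min = 8:33 AM.
The closing talk is bounded by the tutorial, so the latest it can start is 8:33 AM.

8:33 AM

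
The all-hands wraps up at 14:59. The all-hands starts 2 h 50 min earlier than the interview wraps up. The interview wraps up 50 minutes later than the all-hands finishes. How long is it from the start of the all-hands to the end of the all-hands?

The interview ends at 14:59 + 50 min = 15:49.
The all-hands starts at 15:49 − 170 min = 12:59.
From 12:59 to 14:59 is two hours.

two hours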